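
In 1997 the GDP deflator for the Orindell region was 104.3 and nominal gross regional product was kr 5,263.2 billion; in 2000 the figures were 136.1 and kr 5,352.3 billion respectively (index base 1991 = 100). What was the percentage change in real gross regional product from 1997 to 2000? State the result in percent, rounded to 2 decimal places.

Deflate each year: 1997 → 5263.2/1.043 = 5046.21; 2000 → 5352.3/1.361 = 3932.62.
So real gross regional product changed by 3932.62/5046.21 − 1 = -0.2207, i.e. -22.07%.

-22.07%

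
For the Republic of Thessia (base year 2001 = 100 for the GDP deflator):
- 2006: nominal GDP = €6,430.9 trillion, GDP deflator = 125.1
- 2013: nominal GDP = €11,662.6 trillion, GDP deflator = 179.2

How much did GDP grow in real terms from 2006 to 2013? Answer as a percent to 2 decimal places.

26.60%

Deflate each year: 2006 → 6430.9/1.251 = 5140.61; 2013 → 11662.6/1.792 = 6508.15.
So real GDP changed by 6508.15/5140.61 − 1 = 0.2660, i.e. 26.60%.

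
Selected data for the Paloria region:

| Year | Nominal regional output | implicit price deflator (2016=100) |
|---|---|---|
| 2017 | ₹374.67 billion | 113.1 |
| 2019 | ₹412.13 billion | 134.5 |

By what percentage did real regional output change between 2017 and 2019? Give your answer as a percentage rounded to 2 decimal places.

-7.50%

Real regional output 2017 = 374.67 / 1.131 = 331.27.
Real regional output 2019 = 412.13 / 1.345 = 306.42.
Real growth = 306.42 / 331.27 − 1 = -0.0750.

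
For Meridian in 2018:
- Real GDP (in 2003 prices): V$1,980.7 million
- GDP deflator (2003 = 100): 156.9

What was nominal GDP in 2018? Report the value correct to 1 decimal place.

V$3,107.7 million

Nominal GDP = Real × (GDP deflator/100) = 1980.7 × 1.569 = 3107.72.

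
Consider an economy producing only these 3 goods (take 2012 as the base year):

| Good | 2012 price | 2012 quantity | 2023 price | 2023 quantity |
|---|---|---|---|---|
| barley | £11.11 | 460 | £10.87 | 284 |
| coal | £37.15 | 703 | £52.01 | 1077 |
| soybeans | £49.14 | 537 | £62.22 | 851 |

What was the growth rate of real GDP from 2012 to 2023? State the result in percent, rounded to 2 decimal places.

47.50%

Real GDP 2012 = Nominal GDP 2012 = 11.11·460 + 37.15·703 + 49.14·537 = 57615.23.
Real GDP 2023 (at 2012 prices) = 11.11·284 + 37.15·1077 + 49.14·851 = 84983.93.
Real growth = 84983.93/57615.23 − 1 = 0.4750.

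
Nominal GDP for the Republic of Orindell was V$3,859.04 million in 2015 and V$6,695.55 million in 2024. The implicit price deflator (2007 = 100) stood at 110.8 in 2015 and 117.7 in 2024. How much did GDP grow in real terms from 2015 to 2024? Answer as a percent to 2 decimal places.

63.33%

Deflate each year: 2015 → 3859.04/1.108 = 3482.89; 2024 → 6695.55/1.177 = 5688.66.
So real GDP changed by 5688.66/3482.89 − 1 = 0.6333, i.e. 63.33%.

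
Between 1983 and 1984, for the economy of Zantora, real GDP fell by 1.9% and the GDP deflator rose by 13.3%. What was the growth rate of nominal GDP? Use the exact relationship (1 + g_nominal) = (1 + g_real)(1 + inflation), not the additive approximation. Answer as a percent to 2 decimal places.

11.15%

(1 + g_nom) = (1 + g_real)(1 + π) = 0.9810 × 1.1330 = 1.11147.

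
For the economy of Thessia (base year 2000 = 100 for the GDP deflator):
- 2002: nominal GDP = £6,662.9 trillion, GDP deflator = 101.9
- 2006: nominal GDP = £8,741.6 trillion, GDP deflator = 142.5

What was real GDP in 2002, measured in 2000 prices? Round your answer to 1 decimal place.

£6,538.7 trillion

Real GDP = Nominal / (GDP deflator/100) = 6662.9 / 1.019 = 6538.67.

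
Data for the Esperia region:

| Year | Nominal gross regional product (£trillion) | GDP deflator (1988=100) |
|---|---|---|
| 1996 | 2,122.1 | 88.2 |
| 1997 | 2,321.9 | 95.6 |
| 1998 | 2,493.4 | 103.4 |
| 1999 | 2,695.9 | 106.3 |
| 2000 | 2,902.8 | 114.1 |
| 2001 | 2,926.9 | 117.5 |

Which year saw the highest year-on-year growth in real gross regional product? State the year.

1997: real = 2321.9/0.956 = 2428.77; growth vs 1996 (2406.01) = 0.95%.
1998: real = 2493.4/1.034 = 2411.41; growth vs 1997 (2428.77) = -0.71%.
1999: real = 2695.9/1.063 = 2536.12; growth vs 1998 (2411.41) = 5.17%.
2000: real = 2902.8/1.141 = 2544.08; growth vs 1999 (2536.12) = 0.31%.
2001: real = 2926.9/1.175 = 2490.98; growth vs 2000 (2544.08) = -2.09%.

1999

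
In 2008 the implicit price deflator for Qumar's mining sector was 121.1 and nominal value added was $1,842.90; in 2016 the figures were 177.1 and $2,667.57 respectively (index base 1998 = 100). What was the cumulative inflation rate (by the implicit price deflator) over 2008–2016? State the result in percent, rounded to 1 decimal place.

46.2%

Price-level change = 177.1 / 121.1 − 1 = 0.4624.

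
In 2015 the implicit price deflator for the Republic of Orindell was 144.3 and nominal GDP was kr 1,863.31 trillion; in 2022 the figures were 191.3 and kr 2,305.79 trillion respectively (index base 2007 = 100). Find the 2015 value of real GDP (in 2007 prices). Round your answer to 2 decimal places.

Real GDP = Nominal / (implicit price deflator/100) = 1863.31 / 1.443 = 1291.28.

kr 1,291.28 trillion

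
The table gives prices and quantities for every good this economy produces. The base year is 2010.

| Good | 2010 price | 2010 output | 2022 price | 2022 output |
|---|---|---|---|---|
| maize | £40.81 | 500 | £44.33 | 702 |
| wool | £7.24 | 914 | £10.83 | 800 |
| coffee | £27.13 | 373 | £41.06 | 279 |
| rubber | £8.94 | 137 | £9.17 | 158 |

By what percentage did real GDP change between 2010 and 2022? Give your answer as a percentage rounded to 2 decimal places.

Real GDP 2010 = Nominal GDP 2010 = 40.81·500 + 7.24·914 + 27.13·373 + 8.94·137 = 38366.63.
Real GDP 2022 (at 2010 prices) = 40.81·702 + 7.24·800 + 27.13·279 + 8.94·158 = 43422.41.
Real growth = 43422.41/38366.63 − 1 = 0.1318.

13.18%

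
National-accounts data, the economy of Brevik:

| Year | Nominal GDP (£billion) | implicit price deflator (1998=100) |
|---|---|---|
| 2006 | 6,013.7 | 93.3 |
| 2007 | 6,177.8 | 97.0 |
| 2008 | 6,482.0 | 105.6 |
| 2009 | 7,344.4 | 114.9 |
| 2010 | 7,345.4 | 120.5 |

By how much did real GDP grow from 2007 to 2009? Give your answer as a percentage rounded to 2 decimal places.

Real GDP 2007 = 6177.8/0.970 = 6368.87.
Real GDP 2009 = 7344.4/1.149 = 6391.99.
Change = 6391.99/6368.87 − 1 = 0.0036.

0.36%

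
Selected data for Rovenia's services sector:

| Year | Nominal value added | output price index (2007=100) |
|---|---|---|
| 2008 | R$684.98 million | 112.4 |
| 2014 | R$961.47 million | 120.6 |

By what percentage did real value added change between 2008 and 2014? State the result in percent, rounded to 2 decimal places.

Deflate each year: 2008 → 684.98/1.124 = 609.41; 2014 → 961.47/1.206 = 797.24.
So real value added changed by 797.24/609.41 − 1 = 0.3082, i.e. 30.82%.

30.82%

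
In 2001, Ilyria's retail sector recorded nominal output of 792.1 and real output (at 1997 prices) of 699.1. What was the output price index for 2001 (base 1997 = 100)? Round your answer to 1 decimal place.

113.3

output price index = (Nominal / Real) × 100 = 792.1 / 699.1 × 100 = 113.30.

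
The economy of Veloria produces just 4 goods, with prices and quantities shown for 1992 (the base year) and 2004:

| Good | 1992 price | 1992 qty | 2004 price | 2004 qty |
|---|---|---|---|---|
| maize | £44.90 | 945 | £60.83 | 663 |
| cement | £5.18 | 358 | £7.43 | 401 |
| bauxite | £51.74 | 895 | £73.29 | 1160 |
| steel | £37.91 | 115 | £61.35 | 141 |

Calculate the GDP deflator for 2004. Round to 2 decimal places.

Nominal GDP 2004 = 60.83·663 + 7.43·401 + 73.29·1160 + 61.35·141 = 136976.47.
Real GDP 2004 (at 1992 prices) = 44.90·663 + 5.18·401 + 51.74·1160 + 37.91·141 = 97209.59.
Deflator = Nominal/Real × 100 = 136976.47/97209.59 × 100 = 140.908.

140.91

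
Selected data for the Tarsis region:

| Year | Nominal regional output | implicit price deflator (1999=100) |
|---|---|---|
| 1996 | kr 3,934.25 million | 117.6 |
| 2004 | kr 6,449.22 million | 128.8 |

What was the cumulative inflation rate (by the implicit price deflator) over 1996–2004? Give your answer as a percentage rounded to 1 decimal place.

Price-level change = 128.8 / 117.6 − 1 = 0.0952.

9.5%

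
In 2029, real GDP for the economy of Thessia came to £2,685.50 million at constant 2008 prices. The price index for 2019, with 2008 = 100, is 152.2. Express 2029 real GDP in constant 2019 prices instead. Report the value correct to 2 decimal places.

£4,087.33 million

Real GDP in 2019 prices = Real GDP in 2008 prices × (P_2019/P_2008) = 2685.50 × 1.522 = 4087.33.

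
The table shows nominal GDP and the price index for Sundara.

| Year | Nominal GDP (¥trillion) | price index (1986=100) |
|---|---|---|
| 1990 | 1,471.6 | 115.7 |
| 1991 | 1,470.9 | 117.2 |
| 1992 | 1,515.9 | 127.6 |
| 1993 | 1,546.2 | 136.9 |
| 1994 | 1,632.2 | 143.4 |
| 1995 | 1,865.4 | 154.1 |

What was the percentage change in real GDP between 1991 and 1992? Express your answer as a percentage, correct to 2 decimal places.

-5.34%

Real GDP 1991 = 1470.9/1.172 = 1255.03.
Real GDP 1992 = 1515.9/1.276 = 1188.01.
Change = 1188.01/1255.03 − 1 = -0.0534.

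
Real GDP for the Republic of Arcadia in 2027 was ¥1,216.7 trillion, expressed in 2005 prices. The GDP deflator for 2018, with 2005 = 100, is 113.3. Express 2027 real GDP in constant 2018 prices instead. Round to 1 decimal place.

¥1,378.5 trillion

Real GDP in 2018 prices = Real GDP in 2005 prices × (P_2018/P_2005) = 1216.7 × 1.133 = 1378.52.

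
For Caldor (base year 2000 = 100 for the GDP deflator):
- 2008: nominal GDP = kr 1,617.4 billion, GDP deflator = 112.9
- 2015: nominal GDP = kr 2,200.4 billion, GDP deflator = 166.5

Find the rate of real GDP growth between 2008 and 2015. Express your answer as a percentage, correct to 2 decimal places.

-7.75%

Real GDP 2008 = 1617.4 / 1.129 = 1432.60.
Real GDP 2015 = 2200.4 / 1.665 = 1321.56.
Real growth = 1321.56 / 1432.60 − 1 = -0.0775.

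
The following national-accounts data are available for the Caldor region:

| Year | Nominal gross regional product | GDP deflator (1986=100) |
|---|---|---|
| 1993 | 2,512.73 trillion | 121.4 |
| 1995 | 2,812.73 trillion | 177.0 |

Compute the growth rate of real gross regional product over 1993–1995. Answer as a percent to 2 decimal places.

Deflate each year: 1993 → 2512.73/1.214 = 2069.79; 1995 → 2812.73/1.770 = 1589.11.
So real gross regional product changed by 1589.11/2069.79 − 1 = -0.2322, i.e. -23.22%.

-23.22%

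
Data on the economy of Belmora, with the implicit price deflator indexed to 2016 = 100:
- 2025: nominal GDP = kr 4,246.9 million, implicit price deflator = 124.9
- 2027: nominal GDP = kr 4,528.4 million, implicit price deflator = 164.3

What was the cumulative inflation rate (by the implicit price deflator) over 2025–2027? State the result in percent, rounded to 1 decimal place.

31.5%

Price-level change = 164.3 / 124.9 − 1 = 0.3155.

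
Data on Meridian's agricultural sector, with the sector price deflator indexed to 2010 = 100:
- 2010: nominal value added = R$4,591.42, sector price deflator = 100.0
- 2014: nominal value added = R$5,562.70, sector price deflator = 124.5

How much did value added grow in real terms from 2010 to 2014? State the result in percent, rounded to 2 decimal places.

Deflate each year: 2010 → 4591.42/1.000 = 4591.42; 2014 → 5562.70/1.245 = 4468.03.
So real value added changed by 4468.03/4591.42 − 1 = -0.0269, i.e. -2.69%.

-2.69%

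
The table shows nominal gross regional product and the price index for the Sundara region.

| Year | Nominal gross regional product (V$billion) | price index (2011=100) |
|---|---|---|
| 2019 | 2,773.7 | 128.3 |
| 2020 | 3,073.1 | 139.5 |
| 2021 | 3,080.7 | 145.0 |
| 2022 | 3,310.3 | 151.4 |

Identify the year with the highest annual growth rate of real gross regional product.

2020: real = 3073.1/1.395 = 2202.94; growth vs 2019 (2161.89) = 1.90%.
2021: real = 3080.7/1.450 = 2124.62; growth vs 2020 (2202.94) = -3.56%.
2022: real = 3310.3/1.514 = 2186.46; growth vs 2021 (2124.62) = 2.91%.

2022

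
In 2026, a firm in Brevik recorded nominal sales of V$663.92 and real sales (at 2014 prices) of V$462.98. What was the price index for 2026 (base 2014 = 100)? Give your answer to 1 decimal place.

price index = (Nominal / Real) × 100 = 663.92 / 462.98 × 100 = 143.40.

143.4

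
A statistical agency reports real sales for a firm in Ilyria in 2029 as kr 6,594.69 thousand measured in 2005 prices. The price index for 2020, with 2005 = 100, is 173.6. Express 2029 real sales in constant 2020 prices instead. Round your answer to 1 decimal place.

kr 11,448.4 thousand

Real sales in 2020 prices = Real sales in 2005 prices × (P_2020/P_2005) = 6594.69 × 1.736 = 11448.38.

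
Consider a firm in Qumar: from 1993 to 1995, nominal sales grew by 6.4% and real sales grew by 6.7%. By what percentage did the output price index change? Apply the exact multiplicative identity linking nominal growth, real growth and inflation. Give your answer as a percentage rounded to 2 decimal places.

(1 + g_nom) = (1 + g_real)(1 + π), so π = 1.0640 / 1.0670 − 1 = -0.00281.

-0.28%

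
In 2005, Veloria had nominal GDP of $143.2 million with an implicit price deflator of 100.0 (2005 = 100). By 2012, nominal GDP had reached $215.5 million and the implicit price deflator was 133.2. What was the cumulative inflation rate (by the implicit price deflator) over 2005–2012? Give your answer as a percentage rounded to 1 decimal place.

33.2%

Price-level change = 133.2 / 100.0 − 1 = 0.3320.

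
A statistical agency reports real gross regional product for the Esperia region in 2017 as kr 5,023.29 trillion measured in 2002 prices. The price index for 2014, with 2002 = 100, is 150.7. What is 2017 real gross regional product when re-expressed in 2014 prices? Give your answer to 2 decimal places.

kr 7,570.10 trillion

Real gross regional product in 2014 prices = Real gross regional product in 2002 prices × (P_2014/P_2002) = 5023.29 × 1.507 = 7570.10.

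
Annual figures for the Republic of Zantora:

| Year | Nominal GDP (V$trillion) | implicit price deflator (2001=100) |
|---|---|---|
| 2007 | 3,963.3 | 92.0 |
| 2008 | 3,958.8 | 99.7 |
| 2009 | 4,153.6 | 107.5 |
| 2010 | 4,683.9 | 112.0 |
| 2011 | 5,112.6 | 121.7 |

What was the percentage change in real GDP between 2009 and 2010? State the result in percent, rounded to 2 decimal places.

8.24%

Real GDP 2009 = 4153.6/1.075 = 3863.81.
Real GDP 2010 = 4683.9/1.120 = 4182.05.
Change = 4182.05/3863.81 − 1 = 0.0824.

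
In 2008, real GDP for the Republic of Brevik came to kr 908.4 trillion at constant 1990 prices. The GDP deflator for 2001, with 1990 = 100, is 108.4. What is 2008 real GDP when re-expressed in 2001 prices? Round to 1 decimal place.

Real GDP in 2001 prices = Real GDP in 1990 prices × (P_2001/P_1990) = 908.4 × 1.084 = 984.71.

kr 984.7 trillion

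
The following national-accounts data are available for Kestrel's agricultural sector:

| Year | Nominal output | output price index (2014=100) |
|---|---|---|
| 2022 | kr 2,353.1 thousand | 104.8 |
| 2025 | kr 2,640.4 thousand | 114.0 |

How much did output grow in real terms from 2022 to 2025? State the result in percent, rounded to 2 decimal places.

Deflate each year: 2022 → 2353.1/1.048 = 2245.32; 2025 → 2640.4/1.140 = 2316.14.
So real output changed by 2316.14/2245.32 − 1 = 0.0315, i.e. 3.15%.

3.15%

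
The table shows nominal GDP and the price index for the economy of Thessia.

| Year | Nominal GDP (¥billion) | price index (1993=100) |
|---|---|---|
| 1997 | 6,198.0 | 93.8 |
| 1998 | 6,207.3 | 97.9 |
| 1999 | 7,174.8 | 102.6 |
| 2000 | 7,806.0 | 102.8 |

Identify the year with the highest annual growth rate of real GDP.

1999

1998: real = 6207.3/0.979 = 6340.45; growth vs 1997 (6607.68) = -4.04%.
1999: real = 7174.8/1.026 = 6992.98; growth vs 1998 (6340.45) = 10.29%.
2000: real = 7806.0/1.028 = 7593.39; growth vs 1999 (6992.98) = 8.59%.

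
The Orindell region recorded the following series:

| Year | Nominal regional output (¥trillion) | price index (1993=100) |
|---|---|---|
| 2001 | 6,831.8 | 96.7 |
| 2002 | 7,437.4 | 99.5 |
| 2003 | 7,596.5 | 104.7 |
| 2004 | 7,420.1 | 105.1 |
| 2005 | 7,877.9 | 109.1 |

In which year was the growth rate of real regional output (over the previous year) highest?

2002

2002: real = 7437.4/0.995 = 7474.77; growth vs 2001 (7064.94) = 5.80%.
2003: real = 7596.5/1.047 = 7255.49; growth vs 2002 (7474.77) = -2.93%.
2004: real = 7420.1/1.051 = 7060.04; growth vs 2003 (7255.49) = -2.69%.
2005: real = 7877.9/1.091 = 7220.81; growth vs 2004 (7060.04) = 2.28%.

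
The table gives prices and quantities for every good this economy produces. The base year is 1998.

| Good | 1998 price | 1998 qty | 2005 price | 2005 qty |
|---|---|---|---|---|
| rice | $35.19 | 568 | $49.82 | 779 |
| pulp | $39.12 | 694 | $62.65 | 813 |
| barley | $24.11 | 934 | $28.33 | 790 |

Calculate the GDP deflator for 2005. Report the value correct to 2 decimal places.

Nominal GDP 2005 = 49.82·779 + 62.65·813 + 28.33·790 = 112124.93.
Real GDP 2005 (at 1998 prices) = 35.19·779 + 39.12·813 + 24.11·790 = 78264.47.
Deflator = Nominal/Real × 100 = 112124.93/78264.47 × 100 = 143.264.

143.26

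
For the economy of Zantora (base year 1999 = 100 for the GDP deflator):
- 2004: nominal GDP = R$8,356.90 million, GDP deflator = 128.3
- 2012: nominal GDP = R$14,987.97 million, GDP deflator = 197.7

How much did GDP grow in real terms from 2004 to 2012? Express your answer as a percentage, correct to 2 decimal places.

16.39%

Deflate each year: 2004 → 8356.90/1.283 = 6513.56; 2012 → 14987.97/1.977 = 7581.17.
So real GDP changed by 7581.17/6513.56 − 1 = 0.1639, i.e. 16.39%.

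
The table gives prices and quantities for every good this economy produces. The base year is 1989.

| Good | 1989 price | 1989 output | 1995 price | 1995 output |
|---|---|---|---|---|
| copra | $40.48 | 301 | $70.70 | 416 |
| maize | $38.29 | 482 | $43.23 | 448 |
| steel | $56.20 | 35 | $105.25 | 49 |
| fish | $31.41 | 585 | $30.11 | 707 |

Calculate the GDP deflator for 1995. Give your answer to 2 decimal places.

Nominal GDP 1995 = 70.70·416 + 43.23·448 + 105.25·49 + 30.11·707 = 75223.26.
Real GDP 1995 (at 1989 prices) = 40.48·416 + 38.29·448 + 56.20·49 + 31.41·707 = 58954.27.
Deflator = Nominal/Real × 100 = 75223.26/58954.27 × 100 = 127.596.

127.60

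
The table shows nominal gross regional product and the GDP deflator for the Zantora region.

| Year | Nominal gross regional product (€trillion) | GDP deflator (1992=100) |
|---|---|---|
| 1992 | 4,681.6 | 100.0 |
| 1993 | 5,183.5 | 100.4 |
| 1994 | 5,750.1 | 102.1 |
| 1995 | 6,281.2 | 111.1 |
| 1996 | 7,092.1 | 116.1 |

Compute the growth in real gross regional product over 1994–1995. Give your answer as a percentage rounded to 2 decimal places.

Real gross regional product 1994 = 5750.1/1.021 = 5631.83.
Real gross regional product 1995 = 6281.2/1.111 = 5653.65.
Change = 5653.65/5631.83 − 1 = 0.0039.

0.39%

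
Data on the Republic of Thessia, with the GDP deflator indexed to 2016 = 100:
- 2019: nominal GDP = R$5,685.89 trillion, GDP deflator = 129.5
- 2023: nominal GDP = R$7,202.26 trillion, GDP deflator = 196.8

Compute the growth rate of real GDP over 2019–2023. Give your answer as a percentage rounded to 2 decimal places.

-16.65%

Real GDP 2019 = 5685.89 / 1.295 = 4390.65.
Real GDP 2023 = 7202.26 / 1.968 = 3659.68.
Real growth = 3659.68 / 4390.65 − 1 = -0.1665.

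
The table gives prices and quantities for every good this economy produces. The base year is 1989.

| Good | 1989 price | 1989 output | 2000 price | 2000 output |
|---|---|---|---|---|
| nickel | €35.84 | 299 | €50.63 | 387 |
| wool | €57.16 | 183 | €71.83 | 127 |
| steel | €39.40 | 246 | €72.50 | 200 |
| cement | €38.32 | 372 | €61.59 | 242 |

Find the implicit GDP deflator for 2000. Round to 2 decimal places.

151.82

Nominal GDP 2000 = 50.63·387 + 71.83·127 + 72.50·200 + 61.59·242 = 58121.00.
Real GDP 2000 (at 1989 prices) = 35.84·387 + 57.16·127 + 39.40·200 + 38.32·242 = 38282.84.
Deflator = Nominal/Real × 100 = 58121.00/38282.84 × 100 = 151.820.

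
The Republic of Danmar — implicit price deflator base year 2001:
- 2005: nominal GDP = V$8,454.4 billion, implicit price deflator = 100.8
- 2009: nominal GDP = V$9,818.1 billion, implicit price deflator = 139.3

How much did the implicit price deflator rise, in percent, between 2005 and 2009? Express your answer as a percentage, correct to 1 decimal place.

38.2%

Price-level change = 139.3 / 100.8 − 1 = 0.3819.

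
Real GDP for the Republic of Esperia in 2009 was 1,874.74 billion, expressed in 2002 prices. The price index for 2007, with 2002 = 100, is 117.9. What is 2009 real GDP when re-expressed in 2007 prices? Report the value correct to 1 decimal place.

Real GDP in 2007 prices = Real GDP in 2002 prices × (P_2007/P_2002) = 1874.74 × 1.179 = 2210.32.

2,210.3 billion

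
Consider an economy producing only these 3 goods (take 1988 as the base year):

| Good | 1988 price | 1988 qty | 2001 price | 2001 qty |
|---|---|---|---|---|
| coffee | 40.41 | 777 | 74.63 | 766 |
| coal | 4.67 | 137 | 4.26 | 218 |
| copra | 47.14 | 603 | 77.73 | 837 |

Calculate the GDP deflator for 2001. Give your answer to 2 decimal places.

Nominal GDP 2001 = 74.63·766 + 4.26·218 + 77.73·837 = 123155.27.
Real GDP 2001 (at 1988 prices) = 40.41·766 + 4.67·218 + 47.14·837 = 71428.30.
Deflator = Nominal/Real × 100 = 123155.27/71428.30 × 100 = 172.418.

172.42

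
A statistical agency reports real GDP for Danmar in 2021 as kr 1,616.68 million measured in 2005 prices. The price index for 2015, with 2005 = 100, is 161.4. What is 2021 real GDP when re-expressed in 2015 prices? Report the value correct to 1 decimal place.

kr 2,609.3 million

Real GDP in 2015 prices = Real GDP in 2005 prices × (P_2015/P_2005) = 1616.68 × 1.614 = 2609.32.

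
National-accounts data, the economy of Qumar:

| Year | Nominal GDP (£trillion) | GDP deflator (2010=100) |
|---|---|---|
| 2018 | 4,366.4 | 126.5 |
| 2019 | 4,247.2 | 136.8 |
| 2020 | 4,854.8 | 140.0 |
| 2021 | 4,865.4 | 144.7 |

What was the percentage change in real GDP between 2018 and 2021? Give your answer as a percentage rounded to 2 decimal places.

Real GDP 2018 = 4366.4/1.265 = 3451.70.
Real GDP 2021 = 4865.4/1.447 = 3362.40.
Change = 3362.40/3451.70 − 1 = -0.0259.

-2.59%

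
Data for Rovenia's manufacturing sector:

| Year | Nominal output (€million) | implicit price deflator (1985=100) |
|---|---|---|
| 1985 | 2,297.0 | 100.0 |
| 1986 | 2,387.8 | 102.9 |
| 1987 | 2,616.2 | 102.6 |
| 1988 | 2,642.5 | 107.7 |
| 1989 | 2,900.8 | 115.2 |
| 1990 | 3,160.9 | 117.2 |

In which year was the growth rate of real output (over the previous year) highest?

1986: real = 2387.8/1.029 = 2320.51; growth vs 1985 (2297.00) = 1.02%.
1987: real = 2616.2/1.026 = 2549.90; growth vs 1986 (2320.51) = 9.89%.
1988: real = 2642.5/1.077 = 2453.57; growth vs 1987 (2549.90) = -3.78%.
1989: real = 2900.8/1.152 = 2518.06; growth vs 1988 (2453.57) = 2.63%.
1990: real = 3160.9/1.172 = 2697.01; growth vs 1989 (2518.06) = 7.11%.

1987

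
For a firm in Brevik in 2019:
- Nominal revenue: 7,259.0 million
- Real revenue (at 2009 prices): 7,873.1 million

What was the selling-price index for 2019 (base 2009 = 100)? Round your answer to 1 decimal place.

92.2

selling-price index = (Nominal / Real) × 100 = 7259.0 / 7873.1 × 100 = 92.20.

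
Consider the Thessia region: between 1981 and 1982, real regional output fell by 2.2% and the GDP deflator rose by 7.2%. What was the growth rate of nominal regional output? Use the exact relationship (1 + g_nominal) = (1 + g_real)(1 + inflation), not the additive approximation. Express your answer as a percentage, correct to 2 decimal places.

4.84%

(1 + g_nom) = (1 + g_real)(1 + π) = 0.9780 × 1.0720 = 1.04842.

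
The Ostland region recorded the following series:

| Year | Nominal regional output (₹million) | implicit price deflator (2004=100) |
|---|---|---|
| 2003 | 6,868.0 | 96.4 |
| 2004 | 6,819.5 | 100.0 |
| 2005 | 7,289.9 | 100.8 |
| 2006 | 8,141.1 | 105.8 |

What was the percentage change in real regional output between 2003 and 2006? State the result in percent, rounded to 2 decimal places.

Real regional output 2003 = 6868.0/0.964 = 7124.48.
Real regional output 2006 = 8141.1/1.058 = 7694.80.
Change = 7694.80/7124.48 − 1 = 0.0801.

8.01%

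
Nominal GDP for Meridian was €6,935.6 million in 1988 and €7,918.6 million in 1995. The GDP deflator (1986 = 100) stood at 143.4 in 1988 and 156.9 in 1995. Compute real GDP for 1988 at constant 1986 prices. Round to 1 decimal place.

Real GDP = Nominal / (GDP deflator/100) = 6935.6 / 1.434 = 4836.54.

€4,836.5 million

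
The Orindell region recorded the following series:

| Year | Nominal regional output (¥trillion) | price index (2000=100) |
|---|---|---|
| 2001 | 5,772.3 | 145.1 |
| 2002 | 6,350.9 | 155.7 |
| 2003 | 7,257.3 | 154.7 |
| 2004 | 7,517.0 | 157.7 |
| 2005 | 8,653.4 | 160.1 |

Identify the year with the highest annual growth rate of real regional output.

2002: real = 6350.9/1.557 = 4078.93; growth vs 2001 (3978.15) = 2.53%.
2003: real = 7257.3/1.547 = 4691.21; growth vs 2002 (4078.93) = 15.01%.
2004: real = 7517.0/1.577 = 4766.65; growth vs 2003 (4691.21) = 1.61%.
2005: real = 8653.4/1.601 = 5405.00; growth vs 2004 (4766.65) = 13.39%.

2003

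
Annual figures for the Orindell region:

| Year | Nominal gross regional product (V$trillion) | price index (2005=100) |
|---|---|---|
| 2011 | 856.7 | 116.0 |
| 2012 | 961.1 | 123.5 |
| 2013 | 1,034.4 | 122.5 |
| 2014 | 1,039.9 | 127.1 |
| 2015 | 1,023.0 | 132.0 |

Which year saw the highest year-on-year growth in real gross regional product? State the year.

2013

2012: real = 961.1/1.235 = 778.22; growth vs 2011 (738.53) = 5.37%.
2013: real = 1034.4/1.225 = 844.41; growth vs 2012 (778.22) = 8.51%.
2014: real = 1039.9/1.271 = 818.17; growth vs 2013 (844.41) = -3.11%.
2015: real = 1023.0/1.320 = 775.00; growth vs 2014 (818.17) = -5.28%.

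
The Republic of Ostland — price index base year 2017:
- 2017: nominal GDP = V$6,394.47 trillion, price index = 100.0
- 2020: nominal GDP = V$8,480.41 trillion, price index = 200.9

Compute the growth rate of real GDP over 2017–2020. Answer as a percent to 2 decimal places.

-33.99%

Real GDP 2017 = 6394.47 / 1.000 = 6394.47.
Real GDP 2020 = 8480.41 / 2.009 = 4221.21.
Real growth = 4221.21 / 6394.47 − 1 = -0.3399.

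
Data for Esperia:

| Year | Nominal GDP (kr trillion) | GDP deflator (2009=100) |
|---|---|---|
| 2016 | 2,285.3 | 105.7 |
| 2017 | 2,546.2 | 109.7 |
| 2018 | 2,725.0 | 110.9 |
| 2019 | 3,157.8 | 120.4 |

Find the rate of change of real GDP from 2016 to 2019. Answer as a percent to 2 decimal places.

21.31%

Real GDP 2016 = 2285.3/1.057 = 2162.06.
Real GDP 2019 = 3157.8/1.204 = 2622.76.
Change = 2622.76/2162.06 − 1 = 0.2131.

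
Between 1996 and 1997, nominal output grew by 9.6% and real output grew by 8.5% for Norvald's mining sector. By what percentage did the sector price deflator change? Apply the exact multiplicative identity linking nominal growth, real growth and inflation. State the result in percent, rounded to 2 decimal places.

1.01%

(1 + g_nom) = (1 + g_real)(1 + π), so π = 1.0960 / 1.0850 − 1 = 0.01014.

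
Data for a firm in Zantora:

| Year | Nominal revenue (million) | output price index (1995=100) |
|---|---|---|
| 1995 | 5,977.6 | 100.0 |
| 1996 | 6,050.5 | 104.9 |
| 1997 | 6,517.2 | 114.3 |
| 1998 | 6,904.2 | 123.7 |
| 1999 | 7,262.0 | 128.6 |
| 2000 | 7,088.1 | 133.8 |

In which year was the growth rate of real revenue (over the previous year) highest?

1999

1996: real = 6050.5/1.049 = 5767.87; growth vs 1995 (5977.60) = -3.51%.
1997: real = 6517.2/1.143 = 5701.84; growth vs 1996 (5767.87) = -1.14%.
1998: real = 6904.2/1.237 = 5581.41; growth vs 1997 (5701.84) = -2.11%.
1999: real = 7262.0/1.286 = 5646.97; growth vs 1998 (5581.41) = 1.17%.
2000: real = 7088.1/1.338 = 5297.53; growth vs 1999 (5646.97) = -6.19%.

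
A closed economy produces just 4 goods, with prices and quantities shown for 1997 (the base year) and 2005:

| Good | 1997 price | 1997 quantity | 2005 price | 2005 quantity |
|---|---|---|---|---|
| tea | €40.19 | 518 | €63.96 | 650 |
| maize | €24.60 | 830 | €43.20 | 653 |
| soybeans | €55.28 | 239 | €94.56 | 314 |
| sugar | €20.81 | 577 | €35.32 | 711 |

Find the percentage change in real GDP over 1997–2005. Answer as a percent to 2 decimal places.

Real GDP 1997 = Nominal GDP 1997 = 40.19·518 + 24.60·830 + 55.28·239 + 20.81·577 = 66455.71.
Real GDP 2005 (at 1997 prices) = 40.19·650 + 24.60·653 + 55.28·314 + 20.81·711 = 74341.13.
Real growth = 74341.13/66455.71 − 1 = 0.1187.

11.87%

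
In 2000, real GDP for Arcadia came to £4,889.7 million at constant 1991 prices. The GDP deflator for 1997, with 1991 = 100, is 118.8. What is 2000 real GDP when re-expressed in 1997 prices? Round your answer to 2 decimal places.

Real GDP in 1997 prices = Real GDP in 1991 prices × (P_1997/P_1991) = 4889.7 × 1.188 = 5808.96.

£5,808.96 million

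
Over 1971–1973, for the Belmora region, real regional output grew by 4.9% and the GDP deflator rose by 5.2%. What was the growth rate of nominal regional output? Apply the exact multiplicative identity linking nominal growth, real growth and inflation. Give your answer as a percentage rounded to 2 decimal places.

(1 + g_nom) = (1 + g_real)(1 + π) = 1.0490 × 1.0520 = 1.10355.

10.35%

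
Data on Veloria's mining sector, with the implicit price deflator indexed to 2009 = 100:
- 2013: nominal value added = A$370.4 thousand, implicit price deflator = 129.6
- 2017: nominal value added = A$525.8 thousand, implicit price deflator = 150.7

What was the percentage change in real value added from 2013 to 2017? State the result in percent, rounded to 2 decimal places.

22.08%

Deflate each year: 2013 → 370.4/1.296 = 285.80; 2017 → 525.8/1.507 = 348.91.
So real value added changed by 348.91/285.80 − 1 = 0.2208, i.e. 22.08%.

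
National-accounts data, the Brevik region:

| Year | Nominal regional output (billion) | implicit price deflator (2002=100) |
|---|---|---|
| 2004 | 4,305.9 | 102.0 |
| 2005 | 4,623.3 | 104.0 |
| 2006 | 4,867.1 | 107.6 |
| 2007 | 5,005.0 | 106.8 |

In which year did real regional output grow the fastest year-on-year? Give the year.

2005

2005: real = 4623.3/1.040 = 4445.48; growth vs 2004 (4221.47) = 5.31%.
2006: real = 4867.1/1.076 = 4523.33; growth vs 2005 (4445.48) = 1.75%.
2007: real = 5005.0/1.068 = 4686.33; growth vs 2006 (4523.33) = 3.60%.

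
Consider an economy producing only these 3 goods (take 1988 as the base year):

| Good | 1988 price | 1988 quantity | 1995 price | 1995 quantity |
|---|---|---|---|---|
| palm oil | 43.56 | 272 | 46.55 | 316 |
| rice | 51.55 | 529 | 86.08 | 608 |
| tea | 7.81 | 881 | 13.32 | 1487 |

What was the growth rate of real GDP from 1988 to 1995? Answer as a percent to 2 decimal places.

Real GDP 1988 = Nominal GDP 1988 = 43.56·272 + 51.55·529 + 7.81·881 = 45998.88.
Real GDP 1995 (at 1988 prices) = 43.56·316 + 51.55·608 + 7.81·1487 = 56720.83.
Real growth = 56720.83/45998.88 − 1 = 0.2331.

23.31%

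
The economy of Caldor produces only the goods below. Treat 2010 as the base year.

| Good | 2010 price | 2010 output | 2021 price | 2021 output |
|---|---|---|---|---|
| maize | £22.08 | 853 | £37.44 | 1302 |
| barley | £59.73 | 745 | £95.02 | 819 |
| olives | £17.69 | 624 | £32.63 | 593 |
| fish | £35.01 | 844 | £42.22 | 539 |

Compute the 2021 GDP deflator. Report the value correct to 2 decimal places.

Nominal GDP 2021 = 37.44·1302 + 95.02·819 + 32.63·593 + 42.22·539 = 168674.43.
Real GDP 2021 (at 2010 prices) = 22.08·1302 + 59.73·819 + 17.69·593 + 35.01·539 = 107027.59.
Deflator = Nominal/Real × 100 = 168674.43/107027.59 × 100 = 157.599.

157.60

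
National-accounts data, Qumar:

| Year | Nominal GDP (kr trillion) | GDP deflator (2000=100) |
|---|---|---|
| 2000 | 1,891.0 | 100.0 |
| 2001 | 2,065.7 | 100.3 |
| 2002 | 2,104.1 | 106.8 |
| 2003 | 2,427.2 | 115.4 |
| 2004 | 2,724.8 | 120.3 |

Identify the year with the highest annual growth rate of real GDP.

2001: real = 2065.7/1.003 = 2059.52; growth vs 2000 (1891.00) = 8.91%.
2002: real = 2104.1/1.068 = 1970.13; growth vs 2001 (2059.52) = -4.34%.
2003: real = 2427.2/1.154 = 2103.29; growth vs 2002 (1970.13) = 6.76%.
2004: real = 2724.8/1.203 = 2265.00; growth vs 2003 (2103.29) = 7.69%.

2001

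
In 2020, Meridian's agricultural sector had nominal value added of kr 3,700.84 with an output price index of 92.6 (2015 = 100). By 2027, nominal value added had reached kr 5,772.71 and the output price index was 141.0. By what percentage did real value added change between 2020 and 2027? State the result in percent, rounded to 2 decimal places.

Real value added 2020 = 3700.84 / 0.926 = 3996.59.
Real value added 2027 = 5772.71 / 1.410 = 4094.12.
Real growth = 4094.12 / 3996.59 − 1 = 0.0244.

2.44%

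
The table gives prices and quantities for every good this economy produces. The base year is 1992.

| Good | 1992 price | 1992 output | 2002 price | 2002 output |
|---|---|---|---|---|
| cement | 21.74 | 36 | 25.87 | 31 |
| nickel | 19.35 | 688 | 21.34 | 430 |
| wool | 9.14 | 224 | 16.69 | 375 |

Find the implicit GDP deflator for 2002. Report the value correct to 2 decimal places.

130.71

Nominal GDP 2002 = 25.87·31 + 21.34·430 + 16.69·375 = 16236.92.
Real GDP 2002 (at 1992 prices) = 21.74·31 + 19.35·430 + 9.14·375 = 12421.94.
Deflator = Nominal/Real × 100 = 16236.92/12421.94 × 100 = 130.712.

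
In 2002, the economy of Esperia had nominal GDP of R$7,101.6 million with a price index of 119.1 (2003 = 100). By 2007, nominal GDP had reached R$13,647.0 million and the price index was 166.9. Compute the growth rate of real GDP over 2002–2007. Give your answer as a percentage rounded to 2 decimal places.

37.13%

Deflate each year: 2002 → 7101.6/1.191 = 5962.72; 2007 → 13647.0/1.669 = 8176.75.
So real GDP changed by 8176.75/5962.72 − 1 = 0.3713, i.e. 37.13%.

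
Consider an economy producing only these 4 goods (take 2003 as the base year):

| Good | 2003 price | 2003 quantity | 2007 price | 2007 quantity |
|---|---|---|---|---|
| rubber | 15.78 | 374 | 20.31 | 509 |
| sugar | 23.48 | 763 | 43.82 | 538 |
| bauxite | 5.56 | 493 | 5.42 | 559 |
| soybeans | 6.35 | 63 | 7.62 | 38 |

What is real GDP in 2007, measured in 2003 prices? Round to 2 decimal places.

Real GDP 2007 = Σ (p_2003 × q_2007) = 15.78·509 + 23.48·538 + 5.56·559 + 6.35·38 = 24013.60.

24013.60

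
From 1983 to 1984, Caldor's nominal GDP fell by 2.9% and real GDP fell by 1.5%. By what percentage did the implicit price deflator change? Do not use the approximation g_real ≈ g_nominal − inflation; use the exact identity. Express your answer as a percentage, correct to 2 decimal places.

-1.42%

(1 + g_nom) = (1 + g_real)(1 + π), so π = 0.9710 / 0.9850 − 1 = -0.01421.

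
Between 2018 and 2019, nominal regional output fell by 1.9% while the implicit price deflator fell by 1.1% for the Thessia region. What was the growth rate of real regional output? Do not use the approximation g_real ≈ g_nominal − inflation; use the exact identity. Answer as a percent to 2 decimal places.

(1 + g_nom) = (1 + g_real)(1 + π), so g_real = 0.9810 / 0.9890 − 1 = -0.00809.

-0.81%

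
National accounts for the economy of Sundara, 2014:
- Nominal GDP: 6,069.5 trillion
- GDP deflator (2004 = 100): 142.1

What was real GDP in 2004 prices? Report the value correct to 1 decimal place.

Real GDP = Nominal / (GDP deflator/100) = 6069.5 / 1.421 = 4271.29.

4,271.3 trillion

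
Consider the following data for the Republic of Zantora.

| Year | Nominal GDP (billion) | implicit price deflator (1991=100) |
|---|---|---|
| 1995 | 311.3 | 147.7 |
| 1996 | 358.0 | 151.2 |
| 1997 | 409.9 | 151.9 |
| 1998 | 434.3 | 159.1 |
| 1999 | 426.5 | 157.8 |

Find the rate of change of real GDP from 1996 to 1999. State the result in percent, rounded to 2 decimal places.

14.15%

Real GDP 1996 = 358.0/1.512 = 236.77.
Real GDP 1999 = 426.5/1.578 = 270.28.
Change = 270.28/236.77 − 1 = 0.1415.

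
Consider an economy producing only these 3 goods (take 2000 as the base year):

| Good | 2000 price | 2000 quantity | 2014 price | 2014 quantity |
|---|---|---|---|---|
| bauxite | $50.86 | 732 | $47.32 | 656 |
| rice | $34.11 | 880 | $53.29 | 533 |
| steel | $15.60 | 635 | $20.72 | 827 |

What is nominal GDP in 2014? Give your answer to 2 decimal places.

$76580.93

Nominal GDP 2014 = Σ (p_2014 × q_2014) = 47.32·656 + 53.29·533 + 20.72·827 = 76580.93.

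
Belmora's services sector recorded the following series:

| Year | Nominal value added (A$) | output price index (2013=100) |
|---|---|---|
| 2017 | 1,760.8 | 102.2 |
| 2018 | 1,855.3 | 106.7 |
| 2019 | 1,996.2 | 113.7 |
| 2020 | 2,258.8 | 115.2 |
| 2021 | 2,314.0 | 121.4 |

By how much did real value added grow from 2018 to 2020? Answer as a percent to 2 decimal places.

Real value added 2018 = 1855.3/1.067 = 1738.80.
Real value added 2020 = 2258.8/1.152 = 1960.76.
Change = 1960.76/1738.80 − 1 = 0.1277.

12.77%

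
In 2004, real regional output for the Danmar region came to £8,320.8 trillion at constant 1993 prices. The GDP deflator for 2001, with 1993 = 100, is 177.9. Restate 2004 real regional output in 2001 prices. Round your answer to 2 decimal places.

£14,802.70 trillion

Real regional output in 2001 prices = Real regional output in 1993 prices × (P_2001/P_1993) = 8320.8 × 1.779 = 14802.70.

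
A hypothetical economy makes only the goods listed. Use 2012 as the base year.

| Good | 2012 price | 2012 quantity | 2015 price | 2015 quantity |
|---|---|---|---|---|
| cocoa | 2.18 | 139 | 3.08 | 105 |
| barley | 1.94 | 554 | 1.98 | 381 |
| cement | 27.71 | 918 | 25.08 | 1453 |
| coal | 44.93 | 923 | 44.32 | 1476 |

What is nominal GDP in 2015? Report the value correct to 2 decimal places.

Nominal GDP 2015 = Σ (p_2015 × q_2015) = 3.08·105 + 1.98·381 + 25.08·1453 + 44.32·1476 = 102935.34.

102935.34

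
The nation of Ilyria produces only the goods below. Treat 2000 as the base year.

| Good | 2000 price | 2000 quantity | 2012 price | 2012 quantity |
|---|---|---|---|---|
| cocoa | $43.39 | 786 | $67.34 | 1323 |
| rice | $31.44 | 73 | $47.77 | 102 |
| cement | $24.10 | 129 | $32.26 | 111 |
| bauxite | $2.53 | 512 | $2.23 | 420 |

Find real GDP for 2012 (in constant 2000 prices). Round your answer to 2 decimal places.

Real GDP 2012 = Σ (p_2000 × q_2012) = 43.39·1323 + 31.44·102 + 24.10·111 + 2.53·420 = 64349.55.

$64349.55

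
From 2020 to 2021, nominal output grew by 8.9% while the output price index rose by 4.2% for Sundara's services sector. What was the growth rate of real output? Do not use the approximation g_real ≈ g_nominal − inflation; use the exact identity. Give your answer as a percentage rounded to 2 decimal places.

(1 + g_nom) = (1 + g_real)(1 + π), so g_real = 1.0890 / 1.0420 − 1 = 0.04511.

4.51%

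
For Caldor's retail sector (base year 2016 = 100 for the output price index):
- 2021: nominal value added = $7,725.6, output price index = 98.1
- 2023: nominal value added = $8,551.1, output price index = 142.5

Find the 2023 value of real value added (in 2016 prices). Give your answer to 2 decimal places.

Real value added = Nominal / (output price index/100) = 8551.1 / 1.425 = 6000.77.

$6,000.77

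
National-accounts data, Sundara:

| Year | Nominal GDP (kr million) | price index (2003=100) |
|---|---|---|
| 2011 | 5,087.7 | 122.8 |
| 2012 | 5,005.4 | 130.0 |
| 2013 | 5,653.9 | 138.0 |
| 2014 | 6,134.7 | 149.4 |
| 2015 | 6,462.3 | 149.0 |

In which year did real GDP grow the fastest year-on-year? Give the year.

2012: real = 5005.4/1.300 = 3850.31; growth vs 2011 (4143.08) = -7.07%.
2013: real = 5653.9/1.380 = 4097.03; growth vs 2012 (3850.31) = 6.41%.
2014: real = 6134.7/1.494 = 4106.22; growth vs 2013 (4097.03) = 0.22%.
2015: real = 6462.3/1.490 = 4337.11; growth vs 2014 (4106.22) = 5.62%.

2013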